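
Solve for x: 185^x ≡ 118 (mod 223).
45

Baby-step giant-step with step n = ⌈√223⌉ = 15.
Baby steps 185^j mod 223 (j:value) for j=0..14: 0:1, 1:185, 2:106, 3:209, 4:86, 5:77, 6:196, 7:134, 8:37, 9:155, 10:131, 11:151, 12:60, 13:173, 14:116.
Giant-step multiplier: 185^(-15) ≡ 185^(222-15) = 185^207 ≡ 193 (mod 223).
Giant steps γ_i = 118·193^i mod 223: γ_0=118, γ_1=28, γ_2=52, γ_3=1 (in table at j=0).
x = i·n + j = 3·15 + 0 = 45.
Check: 185^45 ≡ 118 (mod 223).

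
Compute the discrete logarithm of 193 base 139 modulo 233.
15

Baby-step giant-step with step n = ⌈√233⌉ = 16.
Baby steps 139^j mod 233 (j:value) for j=0..15: 0:1, 1:139, 2:215, 3:61, 4:91, 5:67, 6:226, 7:192, 8:126, 9:39, 10:62, 11:230, 12:49, 13:54, 14:50, 15:193.
h = 193 is already in the table at j=15, so x = 15.
Check: 139^15 ≡ 193 (mod 233).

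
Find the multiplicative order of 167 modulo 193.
192

193 is prime, so ord(167) divides φ(193) = 192.
Divisors of 192: 1, 2, 3, 4, 6, 8, 12, 16, 24, 32, 48, 64, 96, 192.
Repeated squaring: 167^1 ≡ 167, 167^2 ≡ 97, 167^4 ≡ 145, 167^8 ≡ 181, 167^16 ≡ 144, 167^32 ≡ 85, 167^64 ≡ 84, 167^128 ≡ 108 (mod 193).
Test 167^d mod 193 for each divisor d in increasing order:
167^1 ≡ 167
167^2 ≡ 97
167^3 = 167^2·167^1 ≡ 180
167^4 ≡ 145
167^6 = 167^4·167^2 ≡ 169
167^8 ≡ 181
167^12 = 167^8·167^4 ≡ 190
167^16 ≡ 144
167^24 = 167^16·167^8 ≡ 9
167^32 ≡ 85
167^48 = 167^32·167^16 ≡ 81
167^64 ≡ 84
167^96 = 167^64·167^32 ≡ 192
167^192 = 167^128·167^64 ≡ 1  ← first divisor giving 1
The order is 192.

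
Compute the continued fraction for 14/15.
[0; 1, 14]

Euclidean algorithm steps:
14 = 0 × 15 + 14
15 = 1 × 14 + 1
14 = 14 × 1 + 0
Continued fraction: [0; 1, 14]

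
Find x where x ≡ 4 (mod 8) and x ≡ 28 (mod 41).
28

Using Chinese Remainder Theorem:
M = 8 × 41 = 328
M1 = 41, M2 = 8
y1 = 41^(-1) mod 8 = 1
y2 = 8^(-1) mod 41 = 36
x = (4×41×1 + 28×8×36) mod 328 = 28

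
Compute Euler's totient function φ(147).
84

147 = 3 × 7^2
φ(n) = n × ∏(1 - 1/p) for each prime p dividing n
φ(147) = 147 × (1 - 1/3) × (1 - 1/7) = 84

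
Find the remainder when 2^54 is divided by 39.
25

Repeated squaring. Binary of 54 = 110110.
2^1 ≡ 2 (mod 39); 2^2 ≡ 4 (mod 39); 2^4 ≡ 16 (mod 39); 2^8 ≡ 22 (mod 39); 2^16 ≡ 16 (mod 39); 2^32 ≡ 22 (mod 39)
2^54 = 2^2 × 2^4 × 2^16 × 2^32 ≡ 25 (mod 39)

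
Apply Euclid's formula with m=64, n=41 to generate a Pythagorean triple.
(2415, 5248, 5777)

Euclid's formula: a = m² - n², b = 2mn, c = m² + n²
m = 64, n = 41
a = 64² - 41² = 4096 - 1681 = 2415
b = 2 × 64 × 41 = 5248
c = 64² + 41² = 4096 + 1681 = 5777
Verification: 2415² + 5248² = 5832225 + 27541504 = 33373729 = 5777² ✓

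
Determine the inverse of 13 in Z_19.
3

gcd(13, 19) = 1, so the inverse exists.
Extended Euclidean algorithm on (19, 13):
19 = 1 × 13 + 6  ⟹  6 = (1)·19 + (-1)·13
13 = 2 × 6 + 1  ⟹  1 = (-2)·19 + (3)·13
So (3)·13 ≡ 1 (mod 19), i.e. 13^(-1) ≡ 3 (mod 19).
Check: 13 × 3 = 39 ≡ 1 (mod 19)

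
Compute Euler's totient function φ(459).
288

459 = 3^3 × 17
φ(n) = n × ∏(1 - 1/p) for each prime p dividing n
φ(459) = 459 × (1 - 1/3) × (1 - 1/17) = 288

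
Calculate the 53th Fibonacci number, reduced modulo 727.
646

Matrix identity: Q^n = [[F_(n+1), F_n], [F_n, F_(n-1)]] with Q = [[1,1],[1,0]].
n = 53 = 110101₂. Square-and-multiply, entries mod 727:
Q^1 = [[1,1],[1,0]]
Q^3 = (Q^1)²·Q = [[3,2],[2,1]]
Q^6 = (Q^3)² = [[13,8],[8,5]]
Q^13 = (Q^6)²·Q = [[377,233],[233,144]]
Q^26 = (Q^13)² = [[128,711],[711,144]]
Q^53 = (Q^26)²·Q = [[656,646],[646,10]]
F_53 mod 727 = Q^53[0][1] = 646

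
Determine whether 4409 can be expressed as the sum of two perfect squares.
40² + 53² (a=40, b=53)

Factorization: 4409 = 4409
By Fermat: n is sum of two squares iff every prime p ≡ 3 (mod 4) appears to even power.
All primes ≡ 3 (mod 4) appear to even power.
Search a = 0, 1, 2, … for 4409 - a² a perfect square: first hit at a = 40: 4409 - 1600 = 2809 = 53².
4409 = 40² + 53² = 1600 + 2809 ✓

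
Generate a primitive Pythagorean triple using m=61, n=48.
(1417, 5856, 6025)

Euclid's formula: a = m² - n², b = 2mn, c = m² + n²
m = 61, n = 48
a = 61² - 48² = 3721 - 2304 = 1417
b = 2 × 61 × 48 = 5856
c = 61² + 48² = 3721 + 2304 = 6025
Verification: 1417² + 5856² = 2007889 + 34292736 = 36300625 = 6025² ✓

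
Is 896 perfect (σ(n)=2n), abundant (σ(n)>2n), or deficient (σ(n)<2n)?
abundant

Proper divisors of 896: sum = 1 + 2 + 4 + 7 + 8 + 14 + 16 + 28 + 32 + 56 + 64 + 112 + 128 + 224 + 448 = 1144
Since 1144 > 896, 896 is abundant.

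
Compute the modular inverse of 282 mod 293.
213

gcd(282, 293) = 1, so the inverse exists.
Extended Euclidean algorithm on (293, 282):
293 = 1 × 282 + 11  ⟹  11 = (1)·293 + (-1)·282
282 = 25 × 11 + 7  ⟹  7 = (-25)·293 + (26)·282
11 = 1 × 7 + 4  ⟹  4 = (26)·293 + (-27)·282
7 = 1 × 4 + 3  ⟹  3 = (-51)·293 + (53)·282
4 = 1 × 3 + 1  ⟹  1 = (77)·293 + (-80)·282
So (-80)·282 ≡ 1 (mod 293), i.e. 282^(-1) ≡ -80 ≡ 213 (mod 293).
Check: 282 × 213 = 60066 ≡ 1 (mod 293)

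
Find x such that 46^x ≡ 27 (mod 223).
189

Baby-step giant-step with step n = ⌈√223⌉ = 15.
Baby steps 46^j mod 223 (j:value) for j=0..14: 0:1, 1:46, 2:109, 3:108, 4:62, 5:176, 6:68, 7:6, 8:53, 9:208, 10:202, 11:149, 12:164, 13:185, 14:36.
Giant-step multiplier: 46^(-15) ≡ 46^(222-15) = 46^207 ≡ 54 (mod 223).
Giant steps γ_i = 27·54^i mod 223: γ_0=27, γ_1=120, γ_2=13, γ_3=33, γ_4=221, γ_5=115, γ_6=189, γ_7=171, γ_8=91, γ_9=8, γ_10=209, γ_11=136, γ_12=208 (in table at j=9).
x = i·n + j = 12·15 + 9 = 189.
Check: 46^189 ≡ 27 (mod 223).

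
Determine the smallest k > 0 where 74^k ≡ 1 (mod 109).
54

109 is prime, so ord(74) divides φ(109) = 108.
Divisors of 108: 1, 2, 3, 4, 6, 9, 12, 18, 27, 36, 54, 108.
Repeated squaring: 74^1 ≡ 74, 74^2 ≡ 26, 74^4 ≡ 22, 74^8 ≡ 48, 74^16 ≡ 15, 74^32 ≡ 7, 74^64 ≡ 49 (mod 109).
Test 74^d mod 109 for each divisor d in increasing order:
74^1 ≡ 74
74^2 ≡ 26
74^3 = 74^2·74^1 ≡ 71
74^4 ≡ 22
74^6 = 74^4·74^2 ≡ 27
74^9 = 74^8·74^1 ≡ 64
74^12 = 74^8·74^4 ≡ 75
74^18 = 74^16·74^2 ≡ 63
74^27 = 74^16·74^8·74^2·74^1 ≡ 108
74^36 = 74^32·74^4 ≡ 45
74^54 = 74^32·74^16·74^4·74^2 ≡ 1  ← first divisor giving 1
The order is 54.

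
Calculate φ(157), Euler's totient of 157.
156

157 = 157
φ(n) = n × ∏(1 - 1/p) for each prime p dividing n
φ(157) = 157 × (1 - 1/157) = 156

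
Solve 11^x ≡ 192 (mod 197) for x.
47

Baby-step giant-step with step n = ⌈√197⌉ = 15.
Baby steps 11^j mod 197 (j:value) for j=0..14: 0:1, 1:11, 2:121, 3:149, 4:63, 5:102, 6:137, 7:128, 8:29, 9:122, 10:160, 11:184, 12:54, 13:3, 14:33.
Giant-step multiplier: 11^(-15) ≡ 11^(196-15) = 11^181 ≡ 108 (mod 197).
Giant steps γ_i = 192·108^i mod 197: γ_0=192, γ_1=51, γ_2=189, γ_3=121 (in table at j=2).
x = i·n + j = 3·15 + 2 = 47.
Check: 11^47 ≡ 192 (mod 197).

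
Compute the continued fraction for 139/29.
[4; 1, 3, 1, 5]

Euclidean algorithm steps:
139 = 4 × 29 + 23
29 = 1 × 23 + 6
23 = 3 × 6 + 5
6 = 1 × 5 + 1
5 = 5 × 1 + 0
Continued fraction: [4; 1, 3, 1, 5]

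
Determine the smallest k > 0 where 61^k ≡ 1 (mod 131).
5

131 is prime, so ord(61) divides φ(131) = 130.
Divisors of 130: 1, 2, 5, 10, 13, 26, 65, 130.
Repeated squaring: 61^1 ≡ 61, 61^2 ≡ 53, 61^4 ≡ 58, 61^8 ≡ 89, 61^16 ≡ 61, 61^32 ≡ 53, 61^64 ≡ 58, 61^128 ≡ 89 (mod 131).
Test 61^d mod 131 for each divisor d in increasing order:
61^1 ≡ 61
61^2 ≡ 53
61^5 = 61^4·61^1 ≡ 1  ← first divisor giving 1
The order is 5.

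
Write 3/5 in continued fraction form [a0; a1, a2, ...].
[0; 1, 1, 2]

Euclidean algorithm steps:
3 = 0 × 5 + 3
5 = 1 × 3 + 2
3 = 1 × 2 + 1
2 = 2 × 1 + 0
Continued fraction: [0; 1, 1, 2]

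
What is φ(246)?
80

246 = 2 × 3 × 41
φ(n) = n × ∏(1 - 1/p) for each prime p dividing n
φ(246) = 246 × (1 - 1/2) × (1 - 1/3) × (1 - 1/41) = 80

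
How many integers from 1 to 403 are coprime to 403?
360

403 = 13 × 31
φ(n) = n × ∏(1 - 1/p) for each prime p dividing n
φ(403) = 403 × (1 - 1/13) × (1 - 1/31) = 360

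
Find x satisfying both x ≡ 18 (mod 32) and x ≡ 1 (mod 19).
210

Using Chinese Remainder Theorem:
M = 32 × 19 = 608
M1 = 19, M2 = 32
y1 = 19^(-1) mod 32 = 27
y2 = 32^(-1) mod 19 = 3
x = (18×19×27 + 1×32×3) mod 608 = 210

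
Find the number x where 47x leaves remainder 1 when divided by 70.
3

gcd(47, 70) = 1, so the inverse exists.
Extended Euclidean algorithm on (70, 47):
70 = 1 × 47 + 23  ⟹  23 = (1)·70 + (-1)·47
47 = 2 × 23 + 1  ⟹  1 = (-2)·70 + (3)·47
So (3)·47 ≡ 1 (mod 70), i.e. 47^(-1) ≡ 3 (mod 70).
Check: 47 × 3 = 141 ≡ 1 (mod 70)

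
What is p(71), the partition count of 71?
4697205

p(n) counts ways to write n as a sum of positive integers (order ignored).
Euler's pentagonal recurrence: p(k) = p(k-1) + p(k-2) - p(k-5) - p(k-7) + p(k-12) + p(k-15) - ... (offsets j(3j∓1)/2, signs ++--, p(0)=1, p(<0)=0).
DP table for k = 0..70: p(0)=1, p(1)=1, p(2)=2, p(3)=3, p(4)=5, p(5)=7, p(6)=11, p(7)=15, p(8)=22, p(9)=30, p(10)=42, p(11)=56, p(12)=77, p(13)=101, p(14)=135, p(15)=176, p(16)=231, p(17)=297, p(18)=385, p(19)=490, p(20)=627, p(21)=792, p(22)=1002, p(23)=1255, p(24)=1575, p(25)=1958, p(26)=2436, p(27)=3010, p(28)=3718, p(29)=4565, p(30)=5604, p(31)=6842, p(32)=8349, p(33)=10143, p(34)=12310, p(35)=14883, p(36)=17977, p(37)=21637, p(38)=26015, p(39)=31185, p(40)=37338, p(41)=44583, p(42)=53174, p(43)=63261, p(44)=75175, p(45)=89134, p(46)=105558, p(47)=124754, p(48)=147273, p(49)=173525, p(50)=204226, p(51)=239943, p(52)=281589, p(53)=329931, p(54)=386155, p(55)=451276, p(56)=526823, p(57)=614154, p(58)=715220, p(59)=831820, p(60)=966467, p(61)=1121505, p(62)=1300156, p(63)=1505499, p(64)=1741630, p(65)=2012558, p(66)=2323520, p(67)=2679689, p(68)=3087735, p(69)=3554345, p(70)=4087968.
Final step: p(71) = p(70) + p(69) - p(66) - p(64) + p(59) + p(56) - p(49) - p(45) + p(36) + p(31) - p(20) - p(14) + p(1)
= 4087968 + 3554345 - 2323520 - 1741630 + 831820 + 526823 - 173525 - 89134 + 17977 + 6842 - 627 - 135 + 1
= 4697205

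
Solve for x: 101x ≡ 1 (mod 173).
12

gcd(101, 173) = 1, so the inverse exists.
Extended Euclidean algorithm on (173, 101):
173 = 1 × 101 + 72  ⟹  72 = (1)·173 + (-1)·101
101 = 1 × 72 + 29  ⟹  29 = (-1)·173 + (2)·101
72 = 2 × 29 + 14  ⟹  14 = (3)·173 + (-5)·101
29 = 2 × 14 + 1  ⟹  1 = (-7)·173 + (12)·101
So (12)·101 ≡ 1 (mod 173), i.e. 101^(-1) ≡ 12 (mod 173).
Check: 101 × 12 = 1212 ≡ 1 (mod 173)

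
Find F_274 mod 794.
223

Matrix identity: Q^n = [[F_(n+1), F_n], [F_n, F_(n-1)]] with Q = [[1,1],[1,0]].
n = 274 = 100010010₂. Square-and-multiply, entries mod 794:
Q^1 = [[1,1],[1,0]]
Q^2 = (Q^1)² = [[2,1],[1,1]]
Q^4 = (Q^2)² = [[5,3],[3,2]]
Q^8 = (Q^4)² = [[34,21],[21,13]]
Q^17 = (Q^8)²·Q = [[202,9],[9,193]]
Q^34 = (Q^17)² = [[391,379],[379,12]]
Q^68 = (Q^34)² = [[360,289],[289,71]]
Q^137 = (Q^68)²·Q = [[230,329],[329,695]]
Q^274 = (Q^137)² = [[753,223],[223,530]]
F_274 mod 794 = Q^274[0][1] = 223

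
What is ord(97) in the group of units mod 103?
51

103 is prime, so ord(97) divides φ(103) = 102.
Divisors of 102: 1, 2, 3, 6, 17, 34, 51, 102.
Repeated squaring: 97^1 ≡ 97, 97^2 ≡ 36, 97^4 ≡ 60, 97^8 ≡ 98, 97^16 ≡ 25, 97^32 ≡ 7, 97^64 ≡ 49 (mod 103).
Test 97^d mod 103 for each divisor d in increasing order:
97^1 ≡ 97
97^2 ≡ 36
97^3 = 97^2·97^1 ≡ 93
97^6 = 97^4·97^2 ≡ 100
97^17 = 97^16·97^1 ≡ 56
97^34 = 97^32·97^2 ≡ 46
97^51 = 97^32·97^16·97^2·97^1 ≡ 1  ← first divisor giving 1
The order is 51.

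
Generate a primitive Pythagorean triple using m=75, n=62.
(1781, 9300, 9469)

Euclid's formula: a = m² - n², b = 2mn, c = m² + n²
m = 75, n = 62
a = 75² - 62² = 5625 - 3844 = 1781
b = 2 × 75 × 62 = 9300
c = 75² + 62² = 5625 + 3844 = 9469
Verification: 1781² + 9300² = 3171961 + 86490000 = 89661961 = 9469² ✓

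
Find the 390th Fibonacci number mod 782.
468

Matrix identity: Q^n = [[F_(n+1), F_n], [F_n, F_(n-1)]] with Q = [[1,1],[1,0]].
n = 390 = 110000110₂. Square-and-multiply, entries mod 782:
Q^1 = [[1,1],[1,0]]
Q^3 = (Q^1)²·Q = [[3,2],[2,1]]
Q^6 = (Q^3)² = [[13,8],[8,5]]
Q^12 = (Q^6)² = [[233,144],[144,89]]
Q^24 = (Q^12)² = [[735,230],[230,505]]
Q^48 = (Q^24)² = [[369,552],[552,599]]
Q^97 = (Q^48)²·Q = [[47,599],[599,230]]
Q^195 = (Q^97)²·Q = [[647,508],[508,139]]
Q^390 = (Q^195)² = [[243,468],[468,557]]
F_390 mod 782 = Q^390[0][1] = 468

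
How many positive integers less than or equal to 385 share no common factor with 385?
240

385 = 5 × 7 × 11
φ(n) = n × ∏(1 - 1/p) for each prime p dividing n
φ(385) = 385 × (1 - 1/5) × (1 - 1/7) × (1 - 1/11) = 240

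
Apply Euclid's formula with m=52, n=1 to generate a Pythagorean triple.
(2703, 104, 2705)

Euclid's formula: a = m² - n², b = 2mn, c = m² + n²
m = 52, n = 1
a = 52² - 1² = 2704 - 1 = 2703
b = 2 × 52 × 1 = 104
c = 52² + 1² = 2704 + 1 = 2705
Verification: 2703² + 104² = 7306209 + 10816 = 7317025 = 2705² ✓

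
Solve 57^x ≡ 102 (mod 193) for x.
113

Baby-step giant-step with step n = ⌈√193⌉ = 14.
Baby steps 57^j mod 193 (j:value) for j=0..13: 0:1, 1:57, 2:161, 3:106, 4:59, 5:82, 6:42, 7:78, 8:7, 9:13, 10:162, 11:163, 12:27, 13:188.
Giant-step multiplier: 57^(-14) ≡ 57^(192-14) = 57^178 ≡ 86 (mod 193).
Giant steps γ_i = 102·86^i mod 193: γ_0=102, γ_1=87, γ_2=148, γ_3=183, γ_4=105, γ_5=152, γ_6=141, γ_7=160, γ_8=57 (in table at j=1).
x = i·n + j = 8·14 + 1 = 113.
Check: 57^113 ≡ 102 (mod 193).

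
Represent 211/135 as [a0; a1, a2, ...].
[1; 1, 1, 3, 2, 8]

Euclidean algorithm steps:
211 = 1 × 135 + 76
135 = 1 × 76 + 59
76 = 1 × 59 + 17
59 = 3 × 17 + 8
17 = 2 × 8 + 1
8 = 8 × 1 + 0
Continued fraction: [1; 1, 1, 3, 2, 8]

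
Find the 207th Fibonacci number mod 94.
46

Matrix identity: Q^n = [[F_(n+1), F_n], [F_n, F_(n-1)]] with Q = [[1,1],[1,0]].
n = 207 = 11001111₂. Square-and-multiply, entries mod 94:
Q^1 = [[1,1],[1,0]]
Q^3 = (Q^1)²·Q = [[3,2],[2,1]]
Q^6 = (Q^3)² = [[13,8],[8,5]]
Q^12 = (Q^6)² = [[45,50],[50,89]]
Q^25 = (Q^12)²·Q = [[39,13],[13,26]]
Q^51 = (Q^25)²·Q = [[91,92],[92,93]]
Q^103 = (Q^51)²·Q = [[21,13],[13,8]]
Q^207 = (Q^103)²·Q = [[47,46],[46,1]]
F_207 mod 94 = Q^207[0][1] = 46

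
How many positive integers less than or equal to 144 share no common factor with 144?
48

144 = 2^4 × 3^2
φ(n) = n × ∏(1 - 1/p) for each prime p dividing n
φ(144) = 144 × (1 - 1/2) × (1 - 1/3) = 48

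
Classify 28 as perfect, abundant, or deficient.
perfect

Proper divisors of 28: sum = 1 + 2 + 4 + 7 + 14 = 28
Since 28 = 28, 28 is perfect.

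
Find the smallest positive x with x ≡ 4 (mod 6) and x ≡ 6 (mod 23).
52

Using Chinese Remainder Theorem:
M = 6 × 23 = 138
M1 = 23, M2 = 6
y1 = 23^(-1) mod 6 = 5
y2 = 6^(-1) mod 23 = 4
x = (4×23×5 + 6×6×4) mod 138 = 52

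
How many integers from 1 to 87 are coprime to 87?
56

87 = 3 × 29
φ(n) = n × ∏(1 - 1/p) for each prime p dividing n
φ(87) = 87 × (1 - 1/3) × (1 - 1/29) = 56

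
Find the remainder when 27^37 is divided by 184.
3

Repeated squaring. Binary of 37 = 100101.
27^1 ≡ 27 (mod 184); 27^2 ≡ 177 (mod 184); 27^4 ≡ 49 (mod 184); 27^8 ≡ 9 (mod 184); 27^16 ≡ 81 (mod 184); 27^32 ≡ 121 (mod 184)
27^37 = 27^1 × 27^4 × 27^32 ≡ 3 (mod 184)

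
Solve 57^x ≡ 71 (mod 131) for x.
105

Baby-step giant-step with step n = ⌈√131⌉ = 12.
Baby steps 57^j mod 131 (j:value) for j=0..11: 0:1, 1:57, 2:105, 3:90, 4:21, 5:18, 6:109, 7:56, 8:48, 9:116, 10:62, 11:128.
Giant-step multiplier: 57^(-12) ≡ 57^(130-12) = 57^118 ≡ 36 (mod 131).
Giant steps γ_i = 71·36^i mod 131: γ_0=71, γ_1=67, γ_2=54, γ_3=110, γ_4=30, γ_5=32, γ_6=104, γ_7=76, γ_8=116 (in table at j=9).
x = i·n + j = 8·12 + 9 = 105.
Check: 57^105 ≡ 71 (mod 131).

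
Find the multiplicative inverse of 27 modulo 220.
163

gcd(27, 220) = 1, so the inverse exists.
Extended Euclidean algorithm on (220, 27):
220 = 8 × 27 + 4  ⟹  4 = (1)·220 + (-8)·27
27 = 6 × 4 + 3  ⟹  3 = (-6)·220 + (49)·27
4 = 1 × 3 + 1  ⟹  1 = (7)·220 + (-57)·27
So (-57)·27 ≡ 1 (mod 220), i.e. 27^(-1) ≡ -57 ≡ 163 (mod 220).
Check: 27 × 163 = 4401 ≡ 1 (mod 220)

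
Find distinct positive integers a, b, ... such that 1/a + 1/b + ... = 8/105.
1/14 + 1/210

Greedy algorithm:
8/105: ceiling(105/8) = 14, use 1/14
1/210: ceiling(210/1) = 210, use 1/210
Result: 8/105 = 1/14 + 1/210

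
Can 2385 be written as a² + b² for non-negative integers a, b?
9² + 48² (a=9, b=48)

Factorization: 2385 = 3^2 × 5 × 53
By Fermat: n is sum of two squares iff every prime p ≡ 3 (mod 4) appears to even power.
All primes ≡ 3 (mod 4) appear to even power.
Search a = 0, 1, 2, … for 2385 - a² a perfect square: first hit at a = 9: 2385 - 81 = 2304 = 48².
2385 = 9² + 48² = 81 + 2304 ✓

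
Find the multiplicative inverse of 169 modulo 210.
169

gcd(169, 210) = 1, so the inverse exists.
Extended Euclidean algorithm on (210, 169):
210 = 1 × 169 + 41  ⟹  41 = (1)·210 + (-1)·169
169 = 4 × 41 + 5  ⟹  5 = (-4)·210 + (5)·169
41 = 8 × 5 + 1  ⟹  1 = (33)·210 + (-41)·169
So (-41)·169 ≡ 1 (mod 210), i.e. 169^(-1) ≡ -41 ≡ 169 (mod 210).
Check: 169 × 169 = 28561 ≡ 1 (mod 210)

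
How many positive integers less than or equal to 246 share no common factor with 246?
80

246 = 2 × 3 × 41
φ(n) = n × ∏(1 - 1/p) for each prime p dividing n
φ(246) = 246 × (1 - 1/2) × (1 - 1/3) × (1 - 1/41) = 80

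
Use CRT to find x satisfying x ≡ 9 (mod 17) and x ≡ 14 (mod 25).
264

Using Chinese Remainder Theorem:
M = 17 × 25 = 425
M1 = 25, M2 = 17
y1 = 25^(-1) mod 17 = 15
y2 = 17^(-1) mod 25 = 3
x = (9×25×15 + 14×17×3) mod 425 = 264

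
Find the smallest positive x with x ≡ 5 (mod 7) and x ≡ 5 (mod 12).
5

Using Chinese Remainder Theorem:
M = 7 × 12 = 84
M1 = 12, M2 = 7
y1 = 12^(-1) mod 7 = 3
y2 = 7^(-1) mod 12 = 7
x = (5×12×3 + 5×7×7) mod 84 = 5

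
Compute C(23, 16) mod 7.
3

Using Lucas' theorem:
Write n=23 and k=16 in base 7:
n in base 7: [3, 2]
k in base 7: [2, 2]
C(23,16) mod 7 = ∏ C(n_i, k_i) mod 7
Digit binomials (mod 7): C(3,2) = 3; C(2,2) = 1
Product: 3 × 1 = 3 ≡ 3 (mod 7)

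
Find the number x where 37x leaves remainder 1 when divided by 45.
28

gcd(37, 45) = 1, so the inverse exists.
Extended Euclidean algorithm on (45, 37):
45 = 1 × 37 + 8  ⟹  8 = (1)·45 + (-1)·37
37 = 4 × 8 + 5  ⟹  5 = (-4)·45 + (5)·37
8 = 1 × 5 + 3  ⟹  3 = (5)·45 + (-6)·37
5 = 1 × 3 + 2  ⟹  2 = (-9)·45 + (11)·37
3 = 1 × 2 + 1  ⟹  1 = (14)·45 + (-17)·37
So (-17)·37 ≡ 1 (mod 45), i.e. 37^(-1) ≡ -17 ≡ 28 (mod 45).
Check: 37 × 28 = 1036 ≡ 1 (mod 45)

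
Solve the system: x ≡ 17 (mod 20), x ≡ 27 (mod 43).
457

Using Chinese Remainder Theorem:
M = 20 × 43 = 860
M1 = 43, M2 = 20
y1 = 43^(-1) mod 20 = 7
y2 = 20^(-1) mod 43 = 28
x = (17×43×7 + 27×20×28) mod 860 = 457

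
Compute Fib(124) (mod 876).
279

Matrix identity: Q^n = [[F_(n+1), F_n], [F_n, F_(n-1)]] with Q = [[1,1],[1,0]].
n = 124 = 1111100₂. Square-and-multiply, entries mod 876:
Q^1 = [[1,1],[1,0]]
Q^3 = (Q^1)²·Q = [[3,2],[2,1]]
Q^7 = (Q^3)²·Q = [[21,13],[13,8]]
Q^15 = (Q^7)²·Q = [[111,610],[610,377]]
Q^31 = (Q^15)²·Q = [[573,733],[733,716]]
Q^62 = (Q^31)² = [[130,509],[509,497]]
Q^124 = (Q^62)² = [[41,279],[279,638]]
F_124 mod 876 = Q^124[0][1] = 279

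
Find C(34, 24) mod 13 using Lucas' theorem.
0

Using Lucas' theorem:
Write n=34 and k=24 in base 13:
n in base 13: [2, 8]
k in base 13: [1, 11]
C(34,24) mod 13 = ∏ C(n_i, k_i) mod 13
Digit binomials (mod 13): C(2,1) = 2; C(8,11) = 0 (k_i > n_i)
Product: 2 × 0 = 0 ≡ 0 (mod 13)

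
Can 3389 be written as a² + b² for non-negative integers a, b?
5² + 58² (a=5, b=58)

Factorization: 3389 = 3389
By Fermat: n is sum of two squares iff every prime p ≡ 3 (mod 4) appears to even power.
All primes ≡ 3 (mod 4) appear to even power.
Search a = 0, 1, 2, … for 3389 - a² a perfect square: first hit at a = 5: 3389 - 25 = 3364 = 58².
3389 = 5² + 58² = 25 + 3364 ✓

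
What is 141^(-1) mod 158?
65

gcd(141, 158) = 1, so the inverse exists.
Extended Euclidean algorithm on (158, 141):
158 = 1 × 141 + 17  ⟹  17 = (1)·158 + (-1)·141
141 = 8 × 17 + 5  ⟹  5 = (-8)·158 + (9)·141
17 = 3 × 5 + 2  ⟹  2 = (25)·158 + (-28)·141
5 = 2 × 2 + 1  ⟹  1 = (-58)·158 + (65)·141
So (65)·141 ≡ 1 (mod 158), i.e. 141^(-1) ≡ 65 (mod 158).
Check: 141 × 65 = 9165 ≡ 1 (mod 158)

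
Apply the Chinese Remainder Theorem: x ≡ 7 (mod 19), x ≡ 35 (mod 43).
121

Using Chinese Remainder Theorem:
M = 19 × 43 = 817
M1 = 43, M2 = 19
y1 = 43^(-1) mod 19 = 4
y2 = 19^(-1) mod 43 = 34
x = (7×43×4 + 35×19×34) mod 817 = 121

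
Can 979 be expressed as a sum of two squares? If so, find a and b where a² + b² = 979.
Not possible

Factorization: 979 = 11 × 89
By Fermat: n is sum of two squares iff every prime p ≡ 3 (mod 4) appears to even power.
Prime(s) ≡ 3 (mod 4) with odd exponent: [(11, 1)]
Therefore 979 cannot be expressed as a² + b².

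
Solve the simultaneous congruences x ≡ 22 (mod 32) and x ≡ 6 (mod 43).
694

Using Chinese Remainder Theorem:
M = 32 × 43 = 1376
M1 = 43, M2 = 32
y1 = 43^(-1) mod 32 = 3
y2 = 32^(-1) mod 43 = 39
x = (22×43×3 + 6×32×39) mod 1376 = 694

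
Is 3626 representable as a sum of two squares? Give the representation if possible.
35² + 49² (a=35, b=49)

Factorization: 3626 = 2 × 7^2 × 37
By Fermat: n is sum of two squares iff every prime p ≡ 3 (mod 4) appears to even power.
All primes ≡ 3 (mod 4) appear to even power.
Search a = 0, 1, 2, … for 3626 - a² a perfect square: first hit at a = 35: 3626 - 1225 = 2401 = 49².
3626 = 35² + 49² = 1225 + 2401 ✓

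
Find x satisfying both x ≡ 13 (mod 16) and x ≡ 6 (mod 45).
141

Using Chinese Remainder Theorem:
M = 16 × 45 = 720
M1 = 45, M2 = 16
y1 = 45^(-1) mod 16 = 5
y2 = 16^(-1) mod 45 = 31
x = (13×45×5 + 6×16×31) mod 720 = 141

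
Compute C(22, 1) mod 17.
5

Using Lucas' theorem:
Write n=22 and k=1 in base 17:
n in base 17: [1, 5]
k in base 17: [0, 1]
C(22,1) mod 17 = ∏ C(n_i, k_i) mod 17
Digit binomials (mod 17): C(1,0) = 1; C(5,1) = 5
Product: 1 × 5 = 5 ≡ 5 (mod 17)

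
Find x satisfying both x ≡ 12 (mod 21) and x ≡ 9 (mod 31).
474

Using Chinese Remainder Theorem:
M = 21 × 31 = 651
M1 = 31, M2 = 21
y1 = 31^(-1) mod 21 = 19
y2 = 21^(-1) mod 31 = 3
x = (12×31×19 + 9×21×3) mod 651 = 474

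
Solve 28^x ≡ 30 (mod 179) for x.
93

Baby-step giant-step with step n = ⌈√179⌉ = 14.
Baby steps 28^j mod 179 (j:value) for j=0..13: 0:1, 1:28, 2:68, 3:114, 4:149, 5:55, 6:108, 7:160, 8:5, 9:140, 10:161, 11:33, 12:29, 13:96.
Giant-step multiplier: 28^(-14) ≡ 28^(178-14) = 28^164 ≡ 60 (mod 179).
Giant steps γ_i = 30·60^i mod 179: γ_0=30, γ_1=10, γ_2=63, γ_3=21, γ_4=7, γ_5=62, γ_6=140 (in table at j=9).
x = i·n + j = 6·14 + 9 = 93.
Check: 28^93 ≡ 30 (mod 179).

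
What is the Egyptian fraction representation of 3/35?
1/12 + 1/420

Greedy algorithm:
3/35: ceiling(35/3) = 12, use 1/12
1/420: ceiling(420/1) = 420, use 1/420
Result: 3/35 = 1/12 + 1/420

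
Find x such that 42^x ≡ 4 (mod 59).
16

Baby-step giant-step with step n = ⌈√59⌉ = 8.
Baby steps 42^j mod 59 (j:value) for j=0..7: 0:1, 1:42, 2:53, 3:43, 4:36, 5:37, 6:20, 7:14.
Giant-step multiplier: 42^(-8) ≡ 42^(58-8) = 42^50 ≡ 29 (mod 59).
Giant steps γ_i = 4·29^i mod 59: γ_0=4, γ_1=57, γ_2=1 (in table at j=0).
x = i·n + j = 2·8 + 0 = 16.
Check: 42^16 ≡ 4 (mod 59).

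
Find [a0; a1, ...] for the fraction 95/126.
[0; 1, 3, 15, 2]

Euclidean algorithm steps:
95 = 0 × 126 + 95
126 = 1 × 95 + 31
95 = 3 × 31 + 2
31 = 15 × 2 + 1
2 = 2 × 1 + 0
Continued fraction: [0; 1, 3, 15, 2]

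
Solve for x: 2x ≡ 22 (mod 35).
x ≡ 11 (mod 35)

gcd(2, 35) = 1, which divides 22, so solutions exist.
Find 2^(-1) mod 35 by the extended Euclidean algorithm:
35 = 17 × 2 + 1  ⟹  1 = (1)·35 + (-17)·2
So (-17)·2 ≡ 1 (mod 35), i.e. 2^(-1) ≡ -17 ≡ 18 (mod 35).
x ≡ 18 × 22 = 396 ≡ 11 (mod 35).
Check: 2 × 11 = 22 ≡ 22 (mod 35).
Unique solution: x ≡ 11 (mod 35)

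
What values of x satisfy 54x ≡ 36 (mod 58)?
x ≡ 20 (mod 29)

gcd(54, 58) = 2, which divides 36, so solutions exist.
Divide through by 2: 27x ≡ 18 (mod 29).
Find 27^(-1) mod 29 by the extended Euclidean algorithm:
29 = 1 × 27 + 2  ⟹  2 = (1)·29 + (-1)·27
27 = 13 × 2 + 1  ⟹  1 = (-13)·29 + (14)·27
So (14)·27 ≡ 1 (mod 29), i.e. 27^(-1) ≡ 14 (mod 29).
x ≡ 14 × 18 = 252 ≡ 20 (mod 29).
Check: 54 × 20 = 1080 ≡ 36 (mod 58).
x ≡ 20 (mod 29), giving 2 solutions mod 58.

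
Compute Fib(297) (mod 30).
22

Matrix identity: Q^n = [[F_(n+1), F_n], [F_n, F_(n-1)]] with Q = [[1,1],[1,0]].
n = 297 = 100101001₂. Square-and-multiply, entries mod 30:
Q^1 = [[1,1],[1,0]]
Q^2 = (Q^1)² = [[2,1],[1,1]]
Q^4 = (Q^2)² = [[5,3],[3,2]]
Q^9 = (Q^4)²·Q = [[25,4],[4,21]]
Q^18 = (Q^9)² = [[11,4],[4,7]]
Q^37 = (Q^18)²·Q = [[29,17],[17,12]]
Q^74 = (Q^37)² = [[20,7],[7,13]]
Q^148 = (Q^74)² = [[29,21],[21,8]]
Q^297 = (Q^148)²·Q = [[19,22],[22,27]]
F_297 mod 30 = Q^297[0][1] = 22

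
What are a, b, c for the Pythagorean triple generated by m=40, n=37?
(231, 2960, 2969)

Euclid's formula: a = m² - n², b = 2mn, c = m² + n²
m = 40, n = 37
a = 40² - 37² = 1600 - 1369 = 231
b = 2 × 40 × 37 = 2960
c = 40² + 37² = 1600 + 1369 = 2969
Verification: 231² + 2960² = 53361 + 8761600 = 8814961 = 2969² ✓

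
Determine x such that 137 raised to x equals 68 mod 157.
118

Baby-step giant-step with step n = ⌈√157⌉ = 13.
Baby steps 137^j mod 157 (j:value) for j=0..12: 0:1, 1:137, 2:86, 3:7, 4:17, 5:131, 6:49, 7:119, 8:132, 9:29, 10:48, 11:139, 12:46.
Giant-step multiplier: 137^(-13) ≡ 137^(156-13) = 137^143 ≡ 50 (mod 157).
Giant steps γ_i = 68·50^i mod 157: γ_0=68, γ_1=103, γ_2=126, γ_3=20, γ_4=58, γ_5=74, γ_6=89, γ_7=54, γ_8=31, γ_9=137 (in table at j=1).
x = i·n + j = 9·13 + 1 = 118.
Check: 137^118 ≡ 68 (mod 157).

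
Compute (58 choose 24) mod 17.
3

Using Lucas' theorem:
Write n=58 and k=24 in base 17:
n in base 17: [3, 7]
k in base 17: [1, 7]
C(58,24) mod 17 = ∏ C(n_i, k_i) mod 17
Digit binomials (mod 17): C(3,1) = 3; C(7,7) = 1
Product: 3 × 1 = 3 ≡ 3 (mod 17)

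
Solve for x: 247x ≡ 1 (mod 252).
151

gcd(247, 252) = 1, so the inverse exists.
Extended Euclidean algorithm on (252, 247):
252 = 1 × 247 + 5  ⟹  5 = (1)·252 + (-1)·247
247 = 49 × 5 + 2  ⟹  2 = (-49)·252 + (50)·247
5 = 2 × 2 + 1  ⟹  1 = (99)·252 + (-101)·247
So (-101)·247 ≡ 1 (mod 252), i.e. 247^(-1) ≡ -101 ≡ 151 (mod 252).
Check: 247 × 151 = 37297 ≡ 1 (mod 252)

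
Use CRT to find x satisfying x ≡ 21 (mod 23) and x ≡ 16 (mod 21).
205

Using Chinese Remainder Theorem:
M = 23 × 21 = 483
M1 = 21, M2 = 23
y1 = 21^(-1) mod 23 = 11
y2 = 23^(-1) mod 21 = 11
x = (21×21×11 + 16×23×11) mod 483 = 205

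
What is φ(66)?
20

66 = 2 × 3 × 11
φ(n) = n × ∏(1 - 1/p) for each prime p dividing n
φ(66) = 66 × (1 - 1/2) × (1 - 1/3) × (1 - 1/11) = 20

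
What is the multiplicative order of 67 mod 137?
136

137 is prime, so ord(67) divides φ(137) = 136.
Divisors of 136: 1, 2, 4, 8, 17, 34, 68, 136.
Repeated squaring: 67^1 ≡ 67, 67^2 ≡ 105, 67^4 ≡ 65, 67^8 ≡ 115, 67^16 ≡ 73, 67^32 ≡ 123, 67^64 ≡ 59, 67^128 ≡ 56 (mod 137).
Test 67^d mod 137 for each divisor d in increasing order:
67^1 ≡ 67
67^2 ≡ 105
67^4 ≡ 65
67^8 ≡ 115
67^17 = 67^16·67^1 ≡ 96
67^34 = 67^32·67^2 ≡ 37
67^68 = 67^64·67^4 ≡ 136
67^136 = 67^128·67^8 ≡ 1  ← first divisor giving 1
The order is 136.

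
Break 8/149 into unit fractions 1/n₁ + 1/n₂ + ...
1/19 + 1/944 + 1/2672464

Greedy algorithm:
8/149: ceiling(149/8) = 19, use 1/19
3/2831: ceiling(2831/3) = 944, use 1/944
1/2672464: ceiling(2672464/1) = 2672464, use 1/2672464
Result: 8/149 = 1/19 + 1/944 + 1/2672464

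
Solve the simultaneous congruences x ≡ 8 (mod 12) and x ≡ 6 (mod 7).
20

Using Chinese Remainder Theorem:
M = 12 × 7 = 84
M1 = 7, M2 = 12
y1 = 7^(-1) mod 12 = 7
y2 = 12^(-1) mod 7 = 3
x = (8×7×7 + 6×12×3) mod 84 = 20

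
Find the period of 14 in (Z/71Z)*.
10

71 is prime, so ord(14) divides φ(71) = 70.
Divisors of 70: 1, 2, 5, 7, 10, 14, 35, 70.
Repeated squaring: 14^1 ≡ 14, 14^2 ≡ 54, 14^4 ≡ 5, 14^8 ≡ 25, 14^16 ≡ 57, 14^32 ≡ 54, 14^64 ≡ 5 (mod 71).
Test 14^d mod 71 for each divisor d in increasing order:
14^1 ≡ 14
14^2 ≡ 54
14^5 = 14^4·14^1 ≡ 70
14^7 = 14^4·14^2·14^1 ≡ 17
14^10 = 14^8·14^2 ≡ 1  ← first divisor giving 1
The order is 10.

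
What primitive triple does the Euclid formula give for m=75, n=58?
(2261, 8700, 8989)

Euclid's formula: a = m² - n², b = 2mn, c = m² + n²
m = 75, n = 58
a = 75² - 58² = 5625 - 3364 = 2261
b = 2 × 75 × 58 = 8700
c = 75² + 58² = 5625 + 3364 = 8989
Verification: 2261² + 8700² = 5112121 + 75690000 = 80802121 = 8989² ✓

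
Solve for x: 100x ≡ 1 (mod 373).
235

gcd(100, 373) = 1, so the inverse exists.
Extended Euclidean algorithm on (373, 100):
373 = 3 × 100 + 73  ⟹  73 = (1)·373 + (-3)·100
100 = 1 × 73 + 27  ⟹  27 = (-1)·373 + (4)·100
73 = 2 × 27 + 19  ⟹  19 = (3)·373 + (-11)·100
27 = 1 × 19 + 8  ⟹  8 = (-4)·373 + (15)·100
19 = 2 × 8 + 3  ⟹  3 = (11)·373 + (-41)·100
8 = 2 × 3 + 2  ⟹  2 = (-26)·373 + (97)·100
3 = 1 × 2 + 1  ⟹  1 = (37)·373 + (-138)·100
So (-138)·100 ≡ 1 (mod 373), i.e. 100^(-1) ≡ -138 ≡ 235 (mod 373).
Check: 100 × 235 = 23500 ≡ 1 (mod 373)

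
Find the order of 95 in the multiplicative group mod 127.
14

127 is prime, so ord(95) divides φ(127) = 126.
Divisors of 126: 1, 2, 3, 6, 7, 9, 14, 18, 21, 42, 63, 126.
Repeated squaring: 95^1 ≡ 95, 95^2 ≡ 8, 95^4 ≡ 64, 95^8 ≡ 32, 95^16 ≡ 8, 95^32 ≡ 64, 95^64 ≡ 32 (mod 127).
Test 95^d mod 127 for each divisor d in increasing order:
95^1 ≡ 95
95^2 ≡ 8
95^3 = 95^2·95^1 ≡ 125
95^6 = 95^4·95^2 ≡ 4
95^7 = 95^4·95^2·95^1 ≡ 126
95^9 = 95^8·95^1 ≡ 119
95^14 = 95^8·95^4·95^2 ≡ 1  ← first divisor giving 1
The order is 14.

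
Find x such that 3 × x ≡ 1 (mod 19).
13

gcd(3, 19) = 1, so the inverse exists.
Extended Euclidean algorithm on (19, 3):
19 = 6 × 3 + 1  ⟹  1 = (1)·19 + (-6)·3
So (-6)·3 ≡ 1 (mod 19), i.e. 3^(-1) ≡ -6 ≡ 13 (mod 19).
Check: 3 × 13 = 39 ≡ 1 (mod 19)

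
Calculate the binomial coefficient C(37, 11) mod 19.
18

Using Lucas' theorem:
Write n=37 and k=11 in base 19:
n in base 19: [1, 18]
k in base 19: [0, 11]
C(37,11) mod 19 = ∏ C(n_i, k_i) mod 19
Digit binomials (mod 19): C(1,0) = 1; C(18,11) = 31824 ≡ 18
Product: 1 × 18 = 18 ≡ 18 (mod 19)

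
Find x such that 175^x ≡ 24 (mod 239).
68

Baby-step giant-step with step n = ⌈√239⌉ = 16.
Baby steps 175^j mod 239 (j:value) for j=0..15: 0:1, 1:175, 2:33, 3:39, 4:133, 5:92, 6:87, 7:168, 8:3, 9:47, 10:99, 11:117, 12:160, 13:37, 14:22, 15:26.
Giant-step multiplier: 175^(-16) ≡ 175^(238-16) = 175^222 ≡ 186 (mod 239).
Giant steps γ_i = 24·186^i mod 239: γ_0=24, γ_1=162, γ_2=18, γ_3=2, γ_4=133 (in table at j=4).
x = i·n + j = 4·16 + 4 = 68.
Check: 175^68 ≡ 24 (mod 239).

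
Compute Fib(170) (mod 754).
1

Matrix identity: Q^n = [[F_(n+1), F_n], [F_n, F_(n-1)]] with Q = [[1,1],[1,0]].
n = 170 = 10101010₂. Square-and-multiply, entries mod 754:
Q^1 = [[1,1],[1,0]]
Q^2 = (Q^1)² = [[2,1],[1,1]]
Q^5 = (Q^2)²·Q = [[8,5],[5,3]]
Q^10 = (Q^5)² = [[89,55],[55,34]]
Q^21 = (Q^10)²·Q = [[369,390],[390,733]]
Q^42 = (Q^21)² = [[233,0],[0,233]]
Q^85 = (Q^42)²·Q = [[1,1],[1,0]]
Q^170 = (Q^85)² = [[2,1],[1,1]]
F_170 mod 754 = Q^170[0][1] = 1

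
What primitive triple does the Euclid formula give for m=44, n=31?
(975, 2728, 2897)

Euclid's formula: a = m² - n², b = 2mn, c = m² + n²
m = 44, n = 31
a = 44² - 31² = 1936 - 961 = 975
b = 2 × 44 × 31 = 2728
c = 44² + 31² = 1936 + 961 = 2897
Verification: 975² + 2728² = 950625 + 7441984 = 8392609 = 2897² ✓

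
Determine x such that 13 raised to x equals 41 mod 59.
48

Baby-step giant-step with step n = ⌈√59⌉ = 8.
Baby steps 13^j mod 59 (j:value) for j=0..7: 0:1, 1:13, 2:51, 3:14, 4:5, 5:6, 6:19, 7:11.
Giant-step multiplier: 13^(-8) ≡ 13^(58-8) = 13^50 ≡ 26 (mod 59).
Giant steps γ_i = 41·26^i mod 59: γ_0=41, γ_1=4, γ_2=45, γ_3=49, γ_4=35, γ_5=25, γ_6=1 (in table at j=0).
x = i·n + j = 6·8 + 0 = 48.
Check: 13^48 ≡ 41 (mod 59).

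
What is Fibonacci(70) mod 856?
855

Matrix identity: Q^n = [[F_(n+1), F_n], [F_n, F_(n-1)]] with Q = [[1,1],[1,0]].
n = 70 = 1000110₂. Square-and-multiply, entries mod 856:
Q^1 = [[1,1],[1,0]]
Q^2 = (Q^1)² = [[2,1],[1,1]]
Q^4 = (Q^2)² = [[5,3],[3,2]]
Q^8 = (Q^4)² = [[34,21],[21,13]]
Q^17 = (Q^8)²·Q = [[16,741],[741,131]]
Q^35 = (Q^17)²·Q = [[0,641],[641,215]]
Q^70 = (Q^35)² = [[1,855],[855,2]]
F_70 mod 856 = Q^70[0][1] = 855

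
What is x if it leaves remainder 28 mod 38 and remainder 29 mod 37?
66

Using Chinese Remainder Theorem:
M = 38 × 37 = 1406
M1 = 37, M2 = 38
y1 = 37^(-1) mod 38 = 37
y2 = 38^(-1) mod 37 = 1
x = (28×37×37 + 29×38×1) mod 1406 = 66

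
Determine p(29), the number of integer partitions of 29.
4565

p(n) counts ways to write n as a sum of positive integers (order ignored).
Euler's pentagonal recurrence: p(k) = p(k-1) + p(k-2) - p(k-5) - p(k-7) + p(k-12) + p(k-15) - ... (offsets j(3j∓1)/2, signs ++--, p(0)=1, p(<0)=0).
DP table for k = 0..28: p(0)=1, p(1)=1, p(2)=2, p(3)=3, p(4)=5, p(5)=7, p(6)=11, p(7)=15, p(8)=22, p(9)=30, p(10)=42, p(11)=56, p(12)=77, p(13)=101, p(14)=135, p(15)=176, p(16)=231, p(17)=297, p(18)=385, p(19)=490, p(20)=627, p(21)=792, p(22)=1002, p(23)=1255, p(24)=1575, p(25)=1958, p(26)=2436, p(27)=3010, p(28)=3718.
Final step: p(29) = p(28) + p(27) - p(24) - p(22) + p(17) + p(14) - p(7) - p(3)
= 3718 + 3010 - 1575 - 1002 + 297 + 135 - 15 - 3
= 4565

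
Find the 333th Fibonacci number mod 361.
34

Matrix identity: Q^n = [[F_(n+1), F_n], [F_n, F_(n-1)]] with Q = [[1,1],[1,0]].
n = 333 = 101001101₂. Square-and-multiply, entries mod 361:
Q^1 = [[1,1],[1,0]]
Q^2 = (Q^1)² = [[2,1],[1,1]]
Q^5 = (Q^2)²·Q = [[8,5],[5,3]]
Q^10 = (Q^5)² = [[89,55],[55,34]]
Q^20 = (Q^10)² = [[116,267],[267,210]]
Q^41 = (Q^20)²·Q = [[312,271],[271,41]]
Q^83 = (Q^41)²·Q = [[30,32],[32,359]]
Q^166 = (Q^83)² = [[119,174],[174,306]]
Q^333 = (Q^166)²·Q = [[340,34],[34,306]]
F_333 mod 361 = Q^333[0][1] = 34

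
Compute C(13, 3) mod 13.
0

Using Lucas' theorem:
Write n=13 and k=3 in base 13:
n in base 13: [1, 0]
k in base 13: [0, 3]
C(13,3) mod 13 = ∏ C(n_i, k_i) mod 13
Digit binomials (mod 13): C(1,0) = 1; C(0,3) = 0 (k_i > n_i)
Product: 1 × 0 = 0 ≡ 0 (mod 13)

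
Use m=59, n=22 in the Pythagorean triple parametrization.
(2997, 2596, 3965)

Euclid's formula: a = m² - n², b = 2mn, c = m² + n²
m = 59, n = 22
a = 59² - 22² = 3481 - 484 = 2997
b = 2 × 59 × 22 = 2596
c = 59² + 22² = 3481 + 484 = 3965
Verification: 2997² + 2596² = 8982009 + 6739216 = 15721225 = 3965² ✓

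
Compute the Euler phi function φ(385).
240

385 = 5 × 7 × 11
φ(n) = n × ∏(1 - 1/p) for each prime p dividing n
φ(385) = 385 × (1 - 1/5) × (1 - 1/7) × (1 - 1/11) = 240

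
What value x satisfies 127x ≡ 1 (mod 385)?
288

gcd(127, 385) = 1, so the inverse exists.
Extended Euclidean algorithm on (385, 127):
385 = 3 × 127 + 4  ⟹  4 = (1)·385 + (-3)·127
127 = 31 × 4 + 3  ⟹  3 = (-31)·385 + (94)·127
4 = 1 × 3 + 1  ⟹  1 = (32)·385 + (-97)·127
So (-97)·127 ≡ 1 (mod 385), i.e. 127^(-1) ≡ -97 ≡ 288 (mod 385).
Check: 127 × 288 = 36576 ≡ 1 (mod 385)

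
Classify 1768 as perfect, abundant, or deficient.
abundant

Proper divisors of 1768: sum = 1 + 2 + 4 + 8 + 13 + 17 + 26 + 34 + 52 + 68 + 104 + 136 + 221 + 442 + 884 = 2012
Since 2012 > 1768, 1768 is abundant.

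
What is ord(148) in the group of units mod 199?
198

199 is prime, so ord(148) divides φ(199) = 198.
Divisors of 198: 1, 2, 3, 6, 9, 11, 18, 22, 33, 66, 99, 198.
Repeated squaring: 148^1 ≡ 148, 148^2 ≡ 14, 148^4 ≡ 196, 148^8 ≡ 9, 148^16 ≡ 81, 148^32 ≡ 193, 148^64 ≡ 36, 148^128 ≡ 102 (mod 199).
Test 148^d mod 199 for each divisor d in increasing order:
148^1 ≡ 148
148^2 ≡ 14
148^3 = 148^2·148^1 ≡ 82
148^6 = 148^4·148^2 ≡ 157
148^9 = 148^8·148^1 ≡ 138
148^11 = 148^8·148^2·148^1 ≡ 141
148^18 = 148^16·148^2 ≡ 139
148^22 = 148^16·148^4·148^2 ≡ 180
148^33 = 148^32·148^1 ≡ 107
148^66 = 148^64·148^2 ≡ 106
148^99 = 148^64·148^32·148^2·148^1 ≡ 198
148^198 = 148^128·148^64·148^4·148^2 ≡ 1  ← first divisor giving 1
The order is 198.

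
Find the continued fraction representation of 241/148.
[1; 1, 1, 1, 2, 4, 4]

Euclidean algorithm steps:
241 = 1 × 148 + 93
148 = 1 × 93 + 55
93 = 1 × 55 + 38
55 = 1 × 38 + 17
38 = 2 × 17 + 4
17 = 4 × 4 + 1
4 = 4 × 1 + 0
Continued fraction: [1; 1, 1, 1, 2, 4, 4]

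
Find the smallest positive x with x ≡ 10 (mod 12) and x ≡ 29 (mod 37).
214

Using Chinese Remainder Theorem:
M = 12 × 37 = 444
M1 = 37, M2 = 12
y1 = 37^(-1) mod 12 = 1
y2 = 12^(-1) mod 37 = 34
x = (10×37×1 + 29×12×34) mod 444 = 214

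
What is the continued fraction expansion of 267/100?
[2; 1, 2, 33]

Euclidean algorithm steps:
267 = 2 × 100 + 67
100 = 1 × 67 + 33
67 = 2 × 33 + 1
33 = 33 × 1 + 0
Continued fraction: [2; 1, 2, 33]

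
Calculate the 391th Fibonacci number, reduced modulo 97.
1

Matrix identity: Q^n = [[F_(n+1), F_n], [F_n, F_(n-1)]] with Q = [[1,1],[1,0]].
n = 391 = 110000111₂. Square-and-multiply, entries mod 97:
Q^1 = [[1,1],[1,0]]
Q^3 = (Q^1)²·Q = [[3,2],[2,1]]
Q^6 = (Q^3)² = [[13,8],[8,5]]
Q^12 = (Q^6)² = [[39,47],[47,89]]
Q^24 = (Q^12)² = [[44,2],[2,42]]
Q^48 = (Q^24)² = [[0,75],[75,22]]
Q^97 = (Q^48)²·Q = [[0,96],[96,1]]
Q^195 = (Q^97)²·Q = [[0,1],[1,96]]
Q^391 = (Q^195)²·Q = [[0,1],[1,96]]
F_391 mod 97 = Q^391[0][1] = 1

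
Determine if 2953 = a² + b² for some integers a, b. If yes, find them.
12² + 53² (a=12, b=53)

Factorization: 2953 = 2953
By Fermat: n is sum of two squares iff every prime p ≡ 3 (mod 4) appears to even power.
All primes ≡ 3 (mod 4) appear to even power.
Search a = 0, 1, 2, … for 2953 - a² a perfect square: first hit at a = 12: 2953 - 144 = 2809 = 53².
2953 = 12² + 53² = 144 + 2809 ✓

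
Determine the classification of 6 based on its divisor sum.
perfect

Proper divisors of 6: sum = 1 + 2 + 3 = 6
Since 6 = 6, 6 is perfect.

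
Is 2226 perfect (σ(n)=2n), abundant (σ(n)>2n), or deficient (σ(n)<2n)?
abundant

Proper divisors of 2226: sum = 1 + 2 + 3 + 6 + 7 + 14 + 21 + 42 + 53 + 106 + 159 + 318 + 371 + 742 + 1113 = 2958
Since 2958 > 2226, 2226 is abundant.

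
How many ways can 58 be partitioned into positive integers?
715220

p(n) counts ways to write n as a sum of positive integers (order ignored).
Euler's pentagonal recurrence: p(k) = p(k-1) + p(k-2) - p(k-5) - p(k-7) + p(k-12) + p(k-15) - ... (offsets j(3j∓1)/2, signs ++--, p(0)=1, p(<0)=0).
DP table for k = 0..57: p(0)=1, p(1)=1, p(2)=2, p(3)=3, p(4)=5, p(5)=7, p(6)=11, p(7)=15, p(8)=22, p(9)=30, p(10)=42, p(11)=56, p(12)=77, p(13)=101, p(14)=135, p(15)=176, p(16)=231, p(17)=297, p(18)=385, p(19)=490, p(20)=627, p(21)=792, p(22)=1002, p(23)=1255, p(24)=1575, p(25)=1958, p(26)=2436, p(27)=3010, p(28)=3718, p(29)=4565, p(30)=5604, p(31)=6842, p(32)=8349, p(33)=10143, p(34)=12310, p(35)=14883, p(36)=17977, p(37)=21637, p(38)=26015, p(39)=31185, p(40)=37338, p(41)=44583, p(42)=53174, p(43)=63261, p(44)=75175, p(45)=89134, p(46)=105558, p(47)=124754, p(48)=147273, p(49)=173525, p(50)=204226, p(51)=239943, p(52)=281589, p(53)=329931, p(54)=386155, p(55)=451276, p(56)=526823, p(57)=614154.
Final step: p(58) = p(57) + p(56) - p(53) - p(51) + p(46) + p(43) - p(36) - p(32) + p(23) + p(18) - p(7) - p(1)
= 614154 + 526823 - 329931 - 239943 + 105558 + 63261 - 17977 - 8349 + 1255 + 385 - 15 - 1
= 715220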